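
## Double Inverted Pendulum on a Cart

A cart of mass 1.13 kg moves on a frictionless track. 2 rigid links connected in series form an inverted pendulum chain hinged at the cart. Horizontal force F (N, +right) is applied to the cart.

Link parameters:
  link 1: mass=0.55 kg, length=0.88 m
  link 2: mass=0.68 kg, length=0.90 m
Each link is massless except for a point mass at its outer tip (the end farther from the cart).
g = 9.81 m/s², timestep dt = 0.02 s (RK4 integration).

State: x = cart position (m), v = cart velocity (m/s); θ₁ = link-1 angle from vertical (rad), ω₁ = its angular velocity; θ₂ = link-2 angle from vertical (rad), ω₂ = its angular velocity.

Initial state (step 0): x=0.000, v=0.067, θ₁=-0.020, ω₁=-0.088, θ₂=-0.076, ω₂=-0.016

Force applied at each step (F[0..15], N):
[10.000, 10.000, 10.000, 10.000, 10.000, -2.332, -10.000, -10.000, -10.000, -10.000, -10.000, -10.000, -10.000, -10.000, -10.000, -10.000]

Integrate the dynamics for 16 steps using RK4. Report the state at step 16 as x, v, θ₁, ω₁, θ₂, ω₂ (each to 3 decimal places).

apply F[0]=+10.000 → step 1: x=0.003, v=0.248, θ₁=-0.024, ω₁=-0.284, θ₂=-0.077, ω₂=-0.042
apply F[1]=+10.000 → step 2: x=0.010, v=0.431, θ₁=-0.031, ω₁=-0.485, θ₂=-0.078, ω₂=-0.065
apply F[2]=+10.000 → step 3: x=0.020, v=0.615, θ₁=-0.043, ω₁=-0.692, θ₂=-0.079, ω₂=-0.084
apply F[3]=+10.000 → step 4: x=0.035, v=0.802, θ₁=-0.059, ω₁=-0.907, θ₂=-0.081, ω₂=-0.097
apply F[4]=+10.000 → step 5: x=0.053, v=0.991, θ₁=-0.080, ω₁=-1.134, θ₂=-0.083, ω₂=-0.102
apply F[5]=-2.332 → step 6: x=0.072, v=0.967, θ₁=-0.102, ω₁=-1.129, θ₂=-0.085, ω₂=-0.099
apply F[6]=-10.000 → step 7: x=0.090, v=0.814, θ₁=-0.123, ω₁=-0.988, θ₂=-0.087, ω₂=-0.086
apply F[7]=-10.000 → step 8: x=0.105, v=0.665, θ₁=-0.142, ω₁=-0.863, θ₂=-0.088, ω₂=-0.064
apply F[8]=-10.000 → step 9: x=0.117, v=0.522, θ₁=-0.158, ω₁=-0.752, θ₂=-0.089, ω₂=-0.033
apply F[9]=-10.000 → step 10: x=0.126, v=0.381, θ₁=-0.172, ω₁=-0.654, θ₂=-0.090, ω₂=0.005
apply F[10]=-10.000 → step 11: x=0.132, v=0.245, θ₁=-0.184, ω₁=-0.566, θ₂=-0.089, ω₂=0.051
apply F[11]=-10.000 → step 12: x=0.135, v=0.111, θ₁=-0.195, ω₁=-0.488, θ₂=-0.088, ω₂=0.104
apply F[12]=-10.000 → step 13: x=0.136, v=-0.021, θ₁=-0.204, ω₁=-0.419, θ₂=-0.085, ω₂=0.163
apply F[13]=-10.000 → step 14: x=0.135, v=-0.150, θ₁=-0.211, ω₁=-0.358, θ₂=-0.081, ω₂=0.229
apply F[14]=-10.000 → step 15: x=0.130, v=-0.278, θ₁=-0.218, ω₁=-0.303, θ₂=-0.076, ω₂=0.300
apply F[15]=-10.000 → step 16: x=0.123, v=-0.405, θ₁=-0.224, ω₁=-0.255, θ₂=-0.069, ω₂=0.378

Answer: x=0.123, v=-0.405, θ₁=-0.224, ω₁=-0.255, θ₂=-0.069, ω₂=0.378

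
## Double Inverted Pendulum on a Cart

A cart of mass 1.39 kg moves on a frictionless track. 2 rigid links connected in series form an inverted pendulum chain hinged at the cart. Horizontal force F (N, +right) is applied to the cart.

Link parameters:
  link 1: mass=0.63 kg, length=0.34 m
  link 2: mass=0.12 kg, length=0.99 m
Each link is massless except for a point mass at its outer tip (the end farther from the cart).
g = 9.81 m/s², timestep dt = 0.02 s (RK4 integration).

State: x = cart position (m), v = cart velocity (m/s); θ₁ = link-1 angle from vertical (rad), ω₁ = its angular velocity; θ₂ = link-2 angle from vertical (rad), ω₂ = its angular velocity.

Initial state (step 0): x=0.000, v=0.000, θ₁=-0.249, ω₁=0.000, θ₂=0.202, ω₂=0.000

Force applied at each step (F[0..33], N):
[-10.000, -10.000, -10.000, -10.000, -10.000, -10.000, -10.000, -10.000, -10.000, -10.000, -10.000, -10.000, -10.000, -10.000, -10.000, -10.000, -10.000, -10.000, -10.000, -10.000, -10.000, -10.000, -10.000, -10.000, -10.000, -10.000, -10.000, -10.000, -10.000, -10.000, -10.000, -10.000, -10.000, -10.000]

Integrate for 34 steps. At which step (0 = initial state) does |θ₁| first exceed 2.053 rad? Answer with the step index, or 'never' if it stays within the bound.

apply F[0]=-10.000 → step 1: x=-0.001, v=-0.116, θ₁=-0.248, ω₁=0.142, θ₂=0.203, ω₂=0.111
apply F[1]=-10.000 → step 2: x=-0.005, v=-0.232, θ₁=-0.243, ω₁=0.287, θ₂=0.206, ω₂=0.221
apply F[2]=-10.000 → step 3: x=-0.010, v=-0.349, θ₁=-0.236, ω₁=0.439, θ₂=0.212, ω₂=0.330
apply F[3]=-10.000 → step 4: x=-0.019, v=-0.467, θ₁=-0.226, ω₁=0.600, θ₂=0.220, ω₂=0.438
apply F[4]=-10.000 → step 5: x=-0.029, v=-0.587, θ₁=-0.212, ω₁=0.774, θ₂=0.229, ω₂=0.545
apply F[5]=-10.000 → step 6: x=-0.042, v=-0.709, θ₁=-0.195, ω₁=0.966, θ₂=0.241, ω₂=0.649
apply F[6]=-10.000 → step 7: x=-0.058, v=-0.833, θ₁=-0.173, ω₁=1.178, θ₂=0.255, ω₂=0.750
apply F[7]=-10.000 → step 8: x=-0.075, v=-0.960, θ₁=-0.147, ω₁=1.416, θ₂=0.271, ω₂=0.846
apply F[8]=-10.000 → step 9: x=-0.096, v=-1.090, θ₁=-0.116, ω₁=1.685, θ₂=0.289, ω₂=0.936
apply F[9]=-10.000 → step 10: x=-0.119, v=-1.225, θ₁=-0.080, ω₁=1.990, θ₂=0.309, ω₂=1.019
apply F[10]=-10.000 → step 11: x=-0.145, v=-1.363, θ₁=-0.036, ω₁=2.335, θ₂=0.330, ω₂=1.092
apply F[11]=-10.000 → step 12: x=-0.174, v=-1.506, θ₁=0.014, ω₁=2.726, θ₂=0.352, ω₂=1.153
apply F[12]=-10.000 → step 13: x=-0.205, v=-1.653, θ₁=0.073, ω₁=3.165, θ₂=0.376, ω₂=1.200
apply F[13]=-10.000 → step 14: x=-0.240, v=-1.802, θ₁=0.141, ω₁=3.652, θ₂=0.400, ω₂=1.232
apply F[14]=-10.000 → step 15: x=-0.277, v=-1.951, θ₁=0.219, ω₁=4.182, θ₂=0.425, ω₂=1.248
apply F[15]=-10.000 → step 16: x=-0.318, v=-2.097, θ₁=0.308, ω₁=4.746, θ₂=0.450, ω₂=1.251
apply F[16]=-10.000 → step 17: x=-0.361, v=-2.233, θ₁=0.409, ω₁=5.326, θ₂=0.475, ω₂=1.246
apply F[17]=-10.000 → step 18: x=-0.407, v=-2.353, θ₁=0.521, ω₁=5.901, θ₂=0.500, ω₂=1.244
apply F[18]=-10.000 → step 19: x=-0.455, v=-2.450, θ₁=0.645, ω₁=6.452, θ₂=0.525, ω₂=1.257
apply F[19]=-10.000 → step 20: x=-0.505, v=-2.521, θ₁=0.779, ω₁=6.964, θ₂=0.550, ω₂=1.301
apply F[20]=-10.000 → step 21: x=-0.556, v=-2.561, θ₁=0.923, ω₁=7.432, θ₂=0.577, ω₂=1.388
apply F[21]=-10.000 → step 22: x=-0.607, v=-2.571, θ₁=1.076, ω₁=7.864, θ₂=0.606, ω₂=1.530
apply F[22]=-10.000 → step 23: x=-0.658, v=-2.549, θ₁=1.238, ω₁=8.273, θ₂=0.639, ω₂=1.735
apply F[23]=-10.000 → step 24: x=-0.709, v=-2.498, θ₁=1.407, ω₁=8.675, θ₂=0.676, ω₂=2.012
apply F[24]=-10.000 → step 25: x=-0.758, v=-2.420, θ₁=1.585, ω₁=9.086, θ₂=0.720, ω₂=2.368
apply F[25]=-10.000 → step 26: x=-0.805, v=-2.317, θ₁=1.771, ω₁=9.519, θ₂=0.772, ω₂=2.814
apply F[26]=-10.000 → step 27: x=-0.851, v=-2.192, θ₁=1.966, ω₁=9.977, θ₂=0.833, ω₂=3.364
apply F[27]=-10.000 → step 28: x=-0.893, v=-2.053, θ₁=2.170, ω₁=10.447, θ₂=0.907, ω₂=4.033
apply F[28]=-10.000 → step 29: x=-0.933, v=-1.915, θ₁=2.383, ω₁=10.879, θ₂=0.995, ω₂=4.835
apply F[29]=-10.000 → step 30: x=-0.970, v=-1.805, θ₁=2.604, ω₁=11.170, θ₂=1.101, ω₂=5.769
apply F[30]=-10.000 → step 31: x=-1.005, v=-1.761, θ₁=2.828, ω₁=11.150, θ₂=1.227, ω₂=6.791
apply F[31]=-10.000 → step 32: x=-1.041, v=-1.812, θ₁=3.047, ω₁=10.653, θ₂=1.373, ω₂=7.802
apply F[32]=-10.000 → step 33: x=-1.078, v=-1.958, θ₁=3.251, ω₁=9.639, θ₂=1.538, ω₂=8.678
apply F[33]=-10.000 → step 34: x=-1.120, v=-2.161, θ₁=3.430, ω₁=8.235, θ₂=1.718, ω₂=9.341
|θ₁| = 2.170 > 2.053 first at step 28.

Answer: 28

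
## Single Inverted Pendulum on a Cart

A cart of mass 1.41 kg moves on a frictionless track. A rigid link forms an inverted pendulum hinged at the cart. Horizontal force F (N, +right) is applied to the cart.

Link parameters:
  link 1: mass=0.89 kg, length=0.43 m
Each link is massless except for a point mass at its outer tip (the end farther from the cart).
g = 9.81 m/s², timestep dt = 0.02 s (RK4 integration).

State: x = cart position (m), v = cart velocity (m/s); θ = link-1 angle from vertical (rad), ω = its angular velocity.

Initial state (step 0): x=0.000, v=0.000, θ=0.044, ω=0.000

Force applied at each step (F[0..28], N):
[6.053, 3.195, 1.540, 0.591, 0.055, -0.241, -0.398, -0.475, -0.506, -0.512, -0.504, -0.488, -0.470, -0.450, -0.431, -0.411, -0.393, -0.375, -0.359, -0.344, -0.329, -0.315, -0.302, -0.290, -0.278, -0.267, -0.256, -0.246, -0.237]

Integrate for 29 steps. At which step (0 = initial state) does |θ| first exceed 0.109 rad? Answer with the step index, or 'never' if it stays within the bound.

apply F[0]=+6.053 → step 1: x=0.001, v=0.080, θ=0.042, ω=-0.167
apply F[1]=+3.195 → step 2: x=0.003, v=0.121, θ=0.038, ω=-0.242
apply F[2]=+1.540 → step 3: x=0.005, v=0.138, θ=0.033, ω=-0.266
apply F[3]=+0.591 → step 4: x=0.008, v=0.143, θ=0.028, ω=-0.263
apply F[4]=+0.055 → step 5: x=0.011, v=0.140, θ=0.023, ω=-0.246
apply F[5]=-0.241 → step 6: x=0.014, v=0.134, θ=0.018, ω=-0.223
apply F[6]=-0.398 → step 7: x=0.016, v=0.127, θ=0.014, ω=-0.198
apply F[7]=-0.475 → step 8: x=0.019, v=0.119, θ=0.010, ω=-0.173
apply F[8]=-0.506 → step 9: x=0.021, v=0.110, θ=0.007, ω=-0.150
apply F[9]=-0.512 → step 10: x=0.023, v=0.102, θ=0.004, ω=-0.129
apply F[10]=-0.504 → step 11: x=0.025, v=0.095, θ=0.002, ω=-0.111
apply F[11]=-0.488 → step 12: x=0.027, v=0.088, θ=-0.000, ω=-0.094
apply F[12]=-0.470 → step 13: x=0.029, v=0.081, θ=-0.002, ω=-0.079
apply F[13]=-0.450 → step 14: x=0.030, v=0.075, θ=-0.003, ω=-0.066
apply F[14]=-0.431 → step 15: x=0.032, v=0.070, θ=-0.005, ω=-0.055
apply F[15]=-0.411 → step 16: x=0.033, v=0.065, θ=-0.006, ω=-0.046
apply F[16]=-0.393 → step 17: x=0.034, v=0.060, θ=-0.007, ω=-0.037
apply F[17]=-0.375 → step 18: x=0.036, v=0.055, θ=-0.007, ω=-0.030
apply F[18]=-0.359 → step 19: x=0.037, v=0.051, θ=-0.008, ω=-0.024
apply F[19]=-0.344 → step 20: x=0.038, v=0.047, θ=-0.008, ω=-0.018
apply F[20]=-0.329 → step 21: x=0.038, v=0.044, θ=-0.008, ω=-0.014
apply F[21]=-0.315 → step 22: x=0.039, v=0.040, θ=-0.009, ω=-0.010
apply F[22]=-0.302 → step 23: x=0.040, v=0.037, θ=-0.009, ω=-0.006
apply F[23]=-0.290 → step 24: x=0.041, v=0.034, θ=-0.009, ω=-0.003
apply F[24]=-0.278 → step 25: x=0.041, v=0.031, θ=-0.009, ω=-0.001
apply F[25]=-0.267 → step 26: x=0.042, v=0.028, θ=-0.009, ω=0.001
apply F[26]=-0.256 → step 27: x=0.043, v=0.026, θ=-0.009, ω=0.003
apply F[27]=-0.246 → step 28: x=0.043, v=0.023, θ=-0.009, ω=0.005
apply F[28]=-0.237 → step 29: x=0.044, v=0.021, θ=-0.009, ω=0.006
max |θ| = 0.044 ≤ 0.109 over all 30 states.

Answer: never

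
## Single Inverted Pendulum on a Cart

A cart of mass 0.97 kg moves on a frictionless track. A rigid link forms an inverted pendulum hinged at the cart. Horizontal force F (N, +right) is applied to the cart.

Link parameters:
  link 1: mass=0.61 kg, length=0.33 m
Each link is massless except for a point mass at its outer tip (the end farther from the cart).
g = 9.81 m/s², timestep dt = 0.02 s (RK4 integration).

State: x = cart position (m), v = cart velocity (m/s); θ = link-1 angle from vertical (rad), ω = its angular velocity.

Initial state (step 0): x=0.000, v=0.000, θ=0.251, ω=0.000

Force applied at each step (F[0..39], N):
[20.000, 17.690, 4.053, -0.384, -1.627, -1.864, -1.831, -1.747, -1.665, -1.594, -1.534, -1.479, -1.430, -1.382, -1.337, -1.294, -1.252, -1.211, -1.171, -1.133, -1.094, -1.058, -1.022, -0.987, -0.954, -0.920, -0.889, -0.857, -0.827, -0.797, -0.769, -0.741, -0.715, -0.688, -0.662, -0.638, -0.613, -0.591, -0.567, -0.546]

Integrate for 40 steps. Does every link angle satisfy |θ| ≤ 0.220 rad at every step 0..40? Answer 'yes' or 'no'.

apply F[0]=+20.000 → step 1: x=0.004, v=0.369, θ=0.242, ω=-0.939
apply F[1]=+17.690 → step 2: x=0.014, v=0.698, θ=0.215, ω=-1.773
apply F[2]=+4.053 → step 3: x=0.029, v=0.759, θ=0.179, ω=-1.839
apply F[3]=-0.384 → step 4: x=0.044, v=0.734, θ=0.144, ω=-1.669
apply F[4]=-1.627 → step 5: x=0.058, v=0.687, θ=0.112, ω=-1.451
apply F[5]=-1.864 → step 6: x=0.071, v=0.637, θ=0.085, ω=-1.243
apply F[6]=-1.831 → step 7: x=0.084, v=0.591, θ=0.062, ω=-1.060
apply F[7]=-1.747 → step 8: x=0.095, v=0.549, θ=0.043, ω=-0.901
apply F[8]=-1.665 → step 9: x=0.106, v=0.510, θ=0.026, ω=-0.764
apply F[9]=-1.594 → step 10: x=0.115, v=0.475, θ=0.012, ω=-0.646
apply F[10]=-1.534 → step 11: x=0.125, v=0.443, θ=0.000, ω=-0.545
apply F[11]=-1.479 → step 12: x=0.133, v=0.413, θ=-0.010, ω=-0.457
apply F[12]=-1.430 → step 13: x=0.141, v=0.385, θ=-0.018, ω=-0.381
apply F[13]=-1.382 → step 14: x=0.149, v=0.359, θ=-0.025, ω=-0.316
apply F[14]=-1.337 → step 15: x=0.155, v=0.335, θ=-0.031, ω=-0.259
apply F[15]=-1.294 → step 16: x=0.162, v=0.313, θ=-0.035, ω=-0.211
apply F[16]=-1.252 → step 17: x=0.168, v=0.291, θ=-0.039, ω=-0.169
apply F[17]=-1.211 → step 18: x=0.174, v=0.271, θ=-0.042, ω=-0.133
apply F[18]=-1.171 → step 19: x=0.179, v=0.253, θ=-0.045, ω=-0.102
apply F[19]=-1.133 → step 20: x=0.184, v=0.235, θ=-0.046, ω=-0.075
apply F[20]=-1.094 → step 21: x=0.188, v=0.218, θ=-0.048, ω=-0.052
apply F[21]=-1.058 → step 22: x=0.192, v=0.202, θ=-0.048, ω=-0.033
apply F[22]=-1.022 → step 23: x=0.196, v=0.187, θ=-0.049, ω=-0.016
apply F[23]=-0.987 → step 24: x=0.200, v=0.173, θ=-0.049, ω=-0.002
apply F[24]=-0.954 → step 25: x=0.203, v=0.159, θ=-0.049, ω=0.010
apply F[25]=-0.920 → step 26: x=0.206, v=0.147, θ=-0.049, ω=0.020
apply F[26]=-0.889 → step 27: x=0.209, v=0.134, θ=-0.048, ω=0.028
apply F[27]=-0.857 → step 28: x=0.212, v=0.122, θ=-0.048, ω=0.035
apply F[28]=-0.827 → step 29: x=0.214, v=0.111, θ=-0.047, ω=0.041
apply F[29]=-0.797 → step 30: x=0.216, v=0.101, θ=-0.046, ω=0.046
apply F[30]=-0.769 → step 31: x=0.218, v=0.090, θ=-0.045, ω=0.049
apply F[31]=-0.741 → step 32: x=0.220, v=0.081, θ=-0.044, ω=0.052
apply F[32]=-0.715 → step 33: x=0.221, v=0.071, θ=-0.043, ω=0.055
apply F[33]=-0.688 → step 34: x=0.223, v=0.062, θ=-0.042, ω=0.057
apply F[34]=-0.662 → step 35: x=0.224, v=0.054, θ=-0.041, ω=0.058
apply F[35]=-0.638 → step 36: x=0.225, v=0.046, θ=-0.040, ω=0.059
apply F[36]=-0.613 → step 37: x=0.226, v=0.038, θ=-0.038, ω=0.059
apply F[37]=-0.591 → step 38: x=0.226, v=0.030, θ=-0.037, ω=0.060
apply F[38]=-0.567 → step 39: x=0.227, v=0.023, θ=-0.036, ω=0.060
apply F[39]=-0.546 → step 40: x=0.227, v=0.016, θ=-0.035, ω=0.059
Max |angle| over trajectory = 0.251 rad; bound = 0.220 → exceeded.

Answer: no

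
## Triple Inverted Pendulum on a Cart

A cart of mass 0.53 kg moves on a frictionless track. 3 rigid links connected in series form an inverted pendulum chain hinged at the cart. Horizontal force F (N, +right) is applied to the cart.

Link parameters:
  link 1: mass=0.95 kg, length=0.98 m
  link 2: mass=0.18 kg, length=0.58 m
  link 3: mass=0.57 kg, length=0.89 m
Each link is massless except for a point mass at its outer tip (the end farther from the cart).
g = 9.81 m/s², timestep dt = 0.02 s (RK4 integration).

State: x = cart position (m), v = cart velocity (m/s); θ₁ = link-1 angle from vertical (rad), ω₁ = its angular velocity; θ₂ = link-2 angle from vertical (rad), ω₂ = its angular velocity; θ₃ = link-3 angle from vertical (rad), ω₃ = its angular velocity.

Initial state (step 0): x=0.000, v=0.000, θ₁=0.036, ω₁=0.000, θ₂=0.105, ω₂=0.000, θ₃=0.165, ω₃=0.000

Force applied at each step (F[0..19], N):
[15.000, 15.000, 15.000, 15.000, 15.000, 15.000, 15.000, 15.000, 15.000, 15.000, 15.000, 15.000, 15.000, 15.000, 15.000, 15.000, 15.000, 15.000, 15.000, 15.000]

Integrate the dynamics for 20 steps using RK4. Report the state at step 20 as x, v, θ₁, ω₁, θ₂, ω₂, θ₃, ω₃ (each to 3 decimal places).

apply F[0]=+15.000 → step 1: x=0.005, v=0.543, θ₁=0.030, ω₁=-0.559, θ₂=0.105, ω₂=-0.023, θ₃=0.166, ω₃=0.059
apply F[1]=+15.000 → step 2: x=0.022, v=1.095, θ₁=0.014, ω₁=-1.129, θ₂=0.104, ω₂=-0.038, θ₃=0.167, ω₃=0.114
apply F[2]=+15.000 → step 3: x=0.049, v=1.660, θ₁=-0.015, ω₁=-1.719, θ₂=0.103, ω₂=-0.043, θ₃=0.170, ω₃=0.160
apply F[3]=+15.000 → step 4: x=0.088, v=2.236, θ₁=-0.055, ω₁=-2.323, θ₂=0.102, ω₂=-0.039, θ₃=0.174, ω₃=0.189
apply F[4]=+15.000 → step 5: x=0.139, v=2.804, θ₁=-0.108, ω₁=-2.918, θ₂=0.102, ω₂=-0.037, θ₃=0.178, ω₃=0.194
apply F[5]=+15.000 → step 6: x=0.200, v=3.335, θ₁=-0.172, ω₁=-3.468, θ₂=0.101, ω₂=-0.063, θ₃=0.181, ω₃=0.167
apply F[6]=+15.000 → step 7: x=0.272, v=3.794, θ₁=-0.246, ω₁=-3.931, θ₂=0.099, ω₂=-0.146, θ₃=0.184, ω₃=0.109
apply F[7]=+15.000 → step 8: x=0.351, v=4.159, θ₁=-0.328, ω₁=-4.284, θ₂=0.094, ω₂=-0.304, θ₃=0.185, ω₃=0.026
apply F[8]=+15.000 → step 9: x=0.437, v=4.428, θ₁=-0.417, ω₁=-4.532, θ₂=0.086, ω₂=-0.540, θ₃=0.185, ω₃=-0.074
apply F[9]=+15.000 → step 10: x=0.528, v=4.612, θ₁=-0.509, ω₁=-4.694, θ₂=0.072, ω₂=-0.837, θ₃=0.182, ω₃=-0.184
apply F[10]=+15.000 → step 11: x=0.621, v=4.727, θ₁=-0.604, ω₁=-4.798, θ₂=0.052, ω₂=-1.175, θ₃=0.177, ω₃=-0.304
apply F[11]=+15.000 → step 12: x=0.717, v=4.788, θ₁=-0.701, ω₁=-4.863, θ₂=0.025, ω₂=-1.535, θ₃=0.170, ω₃=-0.433
apply F[12]=+15.000 → step 13: x=0.813, v=4.807, θ₁=-0.798, ω₁=-4.906, θ₂=-0.009, ω₂=-1.902, θ₃=0.160, ω₃=-0.575
apply F[13]=+15.000 → step 14: x=0.909, v=4.791, θ₁=-0.897, ω₁=-4.936, θ₂=-0.051, ω₂=-2.264, θ₃=0.147, ω₃=-0.734
apply F[14]=+15.000 → step 15: x=1.004, v=4.746, θ₁=-0.996, ω₁=-4.961, θ₂=-0.100, ω₂=-2.611, θ₃=0.131, ω₃=-0.913
apply F[15]=+15.000 → step 16: x=1.098, v=4.676, θ₁=-1.095, ω₁=-4.984, θ₂=-0.155, ω₂=-2.937, θ₃=0.110, ω₃=-1.117
apply F[16]=+15.000 → step 17: x=1.191, v=4.583, θ₁=-1.195, ω₁=-5.010, θ₂=-0.217, ω₂=-3.237, θ₃=0.086, ω₃=-1.350
apply F[17]=+15.000 → step 18: x=1.282, v=4.468, θ₁=-1.296, ω₁=-5.041, θ₂=-0.284, ω₂=-3.506, θ₃=0.056, ω₃=-1.616
apply F[18]=+15.000 → step 19: x=1.370, v=4.333, θ₁=-1.397, ω₁=-5.079, θ₂=-0.357, ω₂=-3.743, θ₃=0.021, ω₃=-1.918
apply F[19]=+15.000 → step 20: x=1.455, v=4.178, θ₁=-1.499, ω₁=-5.126, θ₂=-0.434, ω₂=-3.945, θ₃=-0.021, ω₃=-2.259

Answer: x=1.455, v=4.178, θ₁=-1.499, ω₁=-5.126, θ₂=-0.434, ω₂=-3.945, θ₃=-0.021, ω₃=-2.259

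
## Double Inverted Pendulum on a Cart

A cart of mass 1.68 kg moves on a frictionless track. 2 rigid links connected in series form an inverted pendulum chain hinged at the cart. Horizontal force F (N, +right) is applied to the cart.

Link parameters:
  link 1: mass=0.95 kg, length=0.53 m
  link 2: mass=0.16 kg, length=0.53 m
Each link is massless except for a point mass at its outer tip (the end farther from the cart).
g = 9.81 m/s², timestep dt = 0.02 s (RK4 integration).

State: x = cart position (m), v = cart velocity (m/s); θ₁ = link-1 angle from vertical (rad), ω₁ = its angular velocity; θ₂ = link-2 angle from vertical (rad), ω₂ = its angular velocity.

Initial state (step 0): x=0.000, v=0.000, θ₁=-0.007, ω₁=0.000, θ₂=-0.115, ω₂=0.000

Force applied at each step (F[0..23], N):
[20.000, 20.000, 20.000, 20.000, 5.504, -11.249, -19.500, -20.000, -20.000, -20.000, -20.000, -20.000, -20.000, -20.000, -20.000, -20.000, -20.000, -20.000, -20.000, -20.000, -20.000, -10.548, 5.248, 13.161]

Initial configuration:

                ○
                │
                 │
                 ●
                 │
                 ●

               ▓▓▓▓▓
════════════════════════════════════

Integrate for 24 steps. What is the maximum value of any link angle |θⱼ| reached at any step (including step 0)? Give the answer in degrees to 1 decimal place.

apply F[0]=+20.000 → step 1: x=0.002, v=0.239, θ₁=-0.011, ω₁=-0.448, θ₂=-0.115, ω₂=-0.045
apply F[1]=+20.000 → step 2: x=0.010, v=0.479, θ₁=-0.025, ω₁=-0.902, θ₂=-0.117, ω₂=-0.086
apply F[2]=+20.000 → step 3: x=0.022, v=0.722, θ₁=-0.048, ω₁=-1.367, θ₂=-0.119, ω₂=-0.117
apply F[3]=+20.000 → step 4: x=0.038, v=0.966, θ₁=-0.080, ω₁=-1.848, θ₂=-0.121, ω₂=-0.137
apply F[4]=+5.504 → step 5: x=0.059, v=1.041, θ₁=-0.118, ω₁=-2.024, θ₂=-0.124, ω₂=-0.145
apply F[5]=-11.249 → step 6: x=0.078, v=0.923, θ₁=-0.157, ω₁=-1.855, θ₂=-0.127, ω₂=-0.140
apply F[6]=-19.500 → step 7: x=0.094, v=0.713, θ₁=-0.191, ω₁=-1.533, θ₂=-0.130, ω₂=-0.120
apply F[7]=-20.000 → step 8: x=0.107, v=0.504, θ₁=-0.219, ω₁=-1.227, θ₂=-0.132, ω₂=-0.084
apply F[8]=-20.000 → step 9: x=0.115, v=0.300, θ₁=-0.240, ω₁=-0.943, θ₂=-0.133, ω₂=-0.036
apply F[9]=-20.000 → step 10: x=0.119, v=0.100, θ₁=-0.256, ω₁=-0.676, θ₂=-0.133, ω₂=0.023
apply F[10]=-20.000 → step 11: x=0.119, v=-0.098, θ₁=-0.267, ω₁=-0.422, θ₂=-0.132, ω₂=0.090
apply F[11]=-20.000 → step 12: x=0.115, v=-0.294, θ₁=-0.273, ω₁=-0.175, θ₂=-0.129, ω₂=0.164
apply F[12]=-20.000 → step 13: x=0.107, v=-0.489, θ₁=-0.274, ω₁=0.067, θ₂=-0.125, ω₂=0.241
apply F[13]=-20.000 → step 14: x=0.095, v=-0.684, θ₁=-0.271, ω₁=0.311, θ₂=-0.120, ω₂=0.321
apply F[14]=-20.000 → step 15: x=0.080, v=-0.881, θ₁=-0.262, ω₁=0.561, θ₂=-0.113, ω₂=0.399
apply F[15]=-20.000 → step 16: x=0.060, v=-1.080, θ₁=-0.248, ω₁=0.820, θ₂=-0.104, ω₂=0.475
apply F[16]=-20.000 → step 17: x=0.036, v=-1.282, θ₁=-0.229, ω₁=1.093, θ₂=-0.094, ω₂=0.545
apply F[17]=-20.000 → step 18: x=0.009, v=-1.489, θ₁=-0.204, ω₁=1.386, θ₂=-0.082, ω₂=0.607
apply F[18]=-20.000 → step 19: x=-0.023, v=-1.702, θ₁=-0.173, ω₁=1.703, θ₂=-0.069, ω₂=0.658
apply F[19]=-20.000 → step 20: x=-0.059, v=-1.920, θ₁=-0.136, ω₁=2.048, θ₂=-0.056, ω₂=0.697
apply F[20]=-20.000 → step 21: x=-0.100, v=-2.146, θ₁=-0.091, ω₁=2.425, θ₂=-0.042, ω₂=0.721
apply F[21]=-10.548 → step 22: x=-0.144, v=-2.265, θ₁=-0.041, ω₁=2.624, θ₂=-0.027, ω₂=0.731
apply F[22]=+5.248 → step 23: x=-0.189, v=-2.202, θ₁=0.010, ω₁=2.499, θ₂=-0.013, ω₂=0.730
apply F[23]=+13.161 → step 24: x=-0.231, v=-2.048, θ₁=0.058, ω₁=2.224, θ₂=0.002, ω₂=0.717
Max |angle| over trajectory = 0.274 rad = 15.7°.

Answer: 15.7°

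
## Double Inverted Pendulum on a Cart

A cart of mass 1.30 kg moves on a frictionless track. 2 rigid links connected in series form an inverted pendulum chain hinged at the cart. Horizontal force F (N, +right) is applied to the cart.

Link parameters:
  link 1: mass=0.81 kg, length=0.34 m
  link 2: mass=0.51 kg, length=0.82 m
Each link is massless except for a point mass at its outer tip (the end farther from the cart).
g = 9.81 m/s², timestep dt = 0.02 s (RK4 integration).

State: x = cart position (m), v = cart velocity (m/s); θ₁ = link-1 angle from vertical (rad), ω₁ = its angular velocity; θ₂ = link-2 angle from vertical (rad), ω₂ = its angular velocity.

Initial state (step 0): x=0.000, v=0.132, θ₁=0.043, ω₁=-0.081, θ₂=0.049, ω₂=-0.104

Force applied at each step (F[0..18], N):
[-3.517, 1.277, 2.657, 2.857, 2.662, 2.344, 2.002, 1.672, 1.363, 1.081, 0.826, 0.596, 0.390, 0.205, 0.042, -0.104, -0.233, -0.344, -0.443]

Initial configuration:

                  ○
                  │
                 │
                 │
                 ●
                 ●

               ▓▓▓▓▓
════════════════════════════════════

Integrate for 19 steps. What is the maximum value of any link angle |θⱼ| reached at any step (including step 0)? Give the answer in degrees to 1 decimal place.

Answer: 2.8°

Derivation:
apply F[0]=-3.517 → step 1: x=0.002, v=0.069, θ₁=0.043, ω₁=0.126, θ₂=0.047, ω₂=-0.102
apply F[1]=+1.277 → step 2: x=0.004, v=0.080, θ₁=0.046, ω₁=0.119, θ₂=0.045, ω₂=-0.102
apply F[2]=+2.657 → step 3: x=0.005, v=0.112, θ₁=0.048, ω₁=0.055, θ₂=0.043, ω₂=-0.103
apply F[3]=+2.857 → step 4: x=0.008, v=0.146, θ₁=0.048, ω₁=-0.016, θ₂=0.041, ω₂=-0.105
apply F[4]=+2.662 → step 5: x=0.011, v=0.177, θ₁=0.047, ω₁=-0.078, θ₂=0.039, ω₂=-0.108
apply F[5]=+2.344 → step 6: x=0.015, v=0.204, θ₁=0.045, ω₁=-0.127, θ₂=0.036, ω₂=-0.112
apply F[6]=+2.002 → step 7: x=0.019, v=0.226, θ₁=0.042, ω₁=-0.164, θ₂=0.034, ω₂=-0.115
apply F[7]=+1.672 → step 8: x=0.024, v=0.244, θ₁=0.039, ω₁=-0.190, θ₂=0.032, ω₂=-0.118
apply F[8]=+1.363 → step 9: x=0.029, v=0.258, θ₁=0.035, ω₁=-0.207, θ₂=0.029, ω₂=-0.120
apply F[9]=+1.081 → step 10: x=0.034, v=0.268, θ₁=0.030, ω₁=-0.216, θ₂=0.027, ω₂=-0.122
apply F[10]=+0.826 → step 11: x=0.040, v=0.275, θ₁=0.026, ω₁=-0.220, θ₂=0.025, ω₂=-0.123
apply F[11]=+0.596 → step 12: x=0.045, v=0.279, θ₁=0.022, ω₁=-0.219, θ₂=0.022, ω₂=-0.123
apply F[12]=+0.390 → step 13: x=0.051, v=0.281, θ₁=0.017, ω₁=-0.214, θ₂=0.020, ω₂=-0.122
apply F[13]=+0.205 → step 14: x=0.057, v=0.282, θ₁=0.013, ω₁=-0.207, θ₂=0.017, ω₂=-0.121
apply F[14]=+0.042 → step 15: x=0.062, v=0.280, θ₁=0.009, ω₁=-0.198, θ₂=0.015, ω₂=-0.119
apply F[15]=-0.104 → step 16: x=0.068, v=0.277, θ₁=0.005, ω₁=-0.187, θ₂=0.013, ω₂=-0.117
apply F[16]=-0.233 → step 17: x=0.073, v=0.273, θ₁=0.002, ω₁=-0.175, θ₂=0.010, ω₂=-0.114
apply F[17]=-0.344 → step 18: x=0.079, v=0.267, θ₁=-0.002, ω₁=-0.163, θ₂=0.008, ω₂=-0.110
apply F[18]=-0.443 → step 19: x=0.084, v=0.261, θ₁=-0.005, ω₁=-0.150, θ₂=0.006, ω₂=-0.106
Max |angle| over trajectory = 0.049 rad = 2.8°.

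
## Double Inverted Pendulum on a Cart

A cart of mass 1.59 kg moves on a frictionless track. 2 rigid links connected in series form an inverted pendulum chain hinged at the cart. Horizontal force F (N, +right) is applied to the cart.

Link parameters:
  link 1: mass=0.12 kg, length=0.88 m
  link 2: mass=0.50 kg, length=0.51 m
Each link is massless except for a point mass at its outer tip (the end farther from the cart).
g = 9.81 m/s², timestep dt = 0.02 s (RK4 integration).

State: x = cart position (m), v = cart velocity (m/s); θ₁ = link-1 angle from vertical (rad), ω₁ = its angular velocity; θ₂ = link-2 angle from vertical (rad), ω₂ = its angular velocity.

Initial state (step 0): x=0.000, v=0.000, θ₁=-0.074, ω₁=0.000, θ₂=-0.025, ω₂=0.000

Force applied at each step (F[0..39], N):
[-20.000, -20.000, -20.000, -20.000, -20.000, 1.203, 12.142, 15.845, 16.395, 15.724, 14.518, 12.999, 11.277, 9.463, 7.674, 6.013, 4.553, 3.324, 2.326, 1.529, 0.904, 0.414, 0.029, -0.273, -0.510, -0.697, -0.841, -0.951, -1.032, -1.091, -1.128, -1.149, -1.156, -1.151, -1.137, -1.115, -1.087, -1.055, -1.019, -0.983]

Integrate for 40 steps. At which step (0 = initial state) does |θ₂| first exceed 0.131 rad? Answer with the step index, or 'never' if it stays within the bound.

apply F[0]=-20.000 → step 1: x=-0.002, v=-0.246, θ₁=-0.072, ω₁=0.213, θ₂=-0.024, ω₂=0.104
apply F[1]=-20.000 → step 2: x=-0.010, v=-0.491, θ₁=-0.065, ω₁=0.431, θ₂=-0.021, ω₂=0.202
apply F[2]=-20.000 → step 3: x=-0.022, v=-0.738, θ₁=-0.055, ω₁=0.657, θ₂=-0.016, ω₂=0.288
apply F[3]=-20.000 → step 4: x=-0.039, v=-0.986, θ₁=-0.039, ω₁=0.896, θ₂=-0.009, ω₂=0.357
apply F[4]=-20.000 → step 5: x=-0.062, v=-1.236, θ₁=-0.019, ω₁=1.153, θ₂=-0.002, ω₂=0.400
apply F[5]=+1.203 → step 6: x=-0.086, v=-1.220, θ₁=0.004, ω₁=1.126, θ₂=0.006, ω₂=0.417
apply F[6]=+12.142 → step 7: x=-0.109, v=-1.068, θ₁=0.025, ω₁=0.960, θ₂=0.015, ω₂=0.409
apply F[7]=+15.845 → step 8: x=-0.128, v=-0.872, θ₁=0.042, ω₁=0.758, θ₂=0.023, ω₂=0.380
apply F[8]=+16.395 → step 9: x=-0.144, v=-0.669, θ₁=0.055, ω₁=0.560, θ₂=0.030, ω₂=0.334
apply F[9]=+15.724 → step 10: x=-0.155, v=-0.476, θ₁=0.065, ω₁=0.381, θ₂=0.036, ω₂=0.278
apply F[10]=+14.518 → step 11: x=-0.163, v=-0.299, θ₁=0.071, ω₁=0.224, θ₂=0.041, ω₂=0.217
apply F[11]=+12.999 → step 12: x=-0.167, v=-0.141, θ₁=0.074, ω₁=0.090, θ₂=0.045, ω₂=0.155
apply F[12]=+11.277 → step 13: x=-0.169, v=-0.005, θ₁=0.075, ω₁=-0.019, θ₂=0.047, ω₂=0.096
apply F[13]=+9.463 → step 14: x=-0.168, v=0.108, θ₁=0.073, ω₁=-0.106, θ₂=0.048, ω₂=0.041
apply F[14]=+7.674 → step 15: x=-0.165, v=0.199, θ₁=0.071, ω₁=-0.170, θ₂=0.049, ω₂=-0.006
apply F[15]=+6.013 → step 16: x=-0.160, v=0.269, θ₁=0.067, ω₁=-0.216, θ₂=0.048, ω₂=-0.047
apply F[16]=+4.553 → step 17: x=-0.154, v=0.321, θ₁=0.062, ω₁=-0.245, θ₂=0.047, ω₂=-0.081
apply F[17]=+3.324 → step 18: x=-0.147, v=0.359, θ₁=0.057, ω₁=-0.261, θ₂=0.045, ω₂=-0.108
apply F[18]=+2.326 → step 19: x=-0.140, v=0.384, θ₁=0.052, ω₁=-0.267, θ₂=0.043, ω₂=-0.130
apply F[19]=+1.529 → step 20: x=-0.132, v=0.399, θ₁=0.047, ω₁=-0.267, θ₂=0.040, ω₂=-0.145
apply F[20]=+0.904 → step 21: x=-0.124, v=0.407, θ₁=0.041, ω₁=-0.261, θ₂=0.037, ω₂=-0.156
apply F[21]=+0.414 → step 22: x=-0.116, v=0.409, θ₁=0.036, ω₁=-0.252, θ₂=0.034, ω₂=-0.163
apply F[22]=+0.029 → step 23: x=-0.108, v=0.407, θ₁=0.031, ω₁=-0.240, θ₂=0.030, ω₂=-0.166
apply F[23]=-0.273 → step 24: x=-0.100, v=0.402, θ₁=0.027, ω₁=-0.227, θ₂=0.027, ω₂=-0.167
apply F[24]=-0.510 → step 25: x=-0.092, v=0.393, θ₁=0.022, ω₁=-0.213, θ₂=0.024, ω₂=-0.165
apply F[25]=-0.697 → step 26: x=-0.084, v=0.383, θ₁=0.018, ω₁=-0.199, θ₂=0.020, ω₂=-0.161
apply F[26]=-0.841 → step 27: x=-0.076, v=0.371, θ₁=0.014, ω₁=-0.185, θ₂=0.017, ω₂=-0.155
apply F[27]=-0.951 → step 28: x=-0.069, v=0.358, θ₁=0.011, ω₁=-0.170, θ₂=0.014, ω₂=-0.149
apply F[28]=-1.032 → step 29: x=-0.062, v=0.345, θ₁=0.007, ω₁=-0.156, θ₂=0.011, ω₂=-0.141
apply F[29]=-1.091 → step 30: x=-0.055, v=0.331, θ₁=0.004, ω₁=-0.143, θ₂=0.009, ω₂=-0.133
apply F[30]=-1.128 → step 31: x=-0.049, v=0.316, θ₁=0.002, ω₁=-0.129, θ₂=0.006, ω₂=-0.124
apply F[31]=-1.149 → step 32: x=-0.043, v=0.302, θ₁=-0.001, ω₁=-0.117, θ₂=0.004, ω₂=-0.116
apply F[32]=-1.156 → step 33: x=-0.037, v=0.287, θ₁=-0.003, ω₁=-0.105, θ₂=0.001, ω₂=-0.107
apply F[33]=-1.151 → step 34: x=-0.031, v=0.273, θ₁=-0.005, ω₁=-0.094, θ₂=-0.001, ω₂=-0.098
apply F[34]=-1.137 → step 35: x=-0.026, v=0.259, θ₁=-0.007, ω₁=-0.083, θ₂=-0.003, ω₂=-0.090
apply F[35]=-1.115 → step 36: x=-0.021, v=0.246, θ₁=-0.008, ω₁=-0.074, θ₂=-0.004, ω₂=-0.082
apply F[36]=-1.087 → step 37: x=-0.016, v=0.233, θ₁=-0.010, ω₁=-0.065, θ₂=-0.006, ω₂=-0.074
apply F[37]=-1.055 → step 38: x=-0.012, v=0.220, θ₁=-0.011, ω₁=-0.056, θ₂=-0.007, ω₂=-0.066
apply F[38]=-1.019 → step 39: x=-0.007, v=0.208, θ₁=-0.012, ω₁=-0.049, θ₂=-0.008, ω₂=-0.059
apply F[39]=-0.983 → step 40: x=-0.003, v=0.197, θ₁=-0.013, ω₁=-0.042, θ₂=-0.010, ω₂=-0.052
max |θ₂| = 0.049 ≤ 0.131 over all 41 states.

Answer: never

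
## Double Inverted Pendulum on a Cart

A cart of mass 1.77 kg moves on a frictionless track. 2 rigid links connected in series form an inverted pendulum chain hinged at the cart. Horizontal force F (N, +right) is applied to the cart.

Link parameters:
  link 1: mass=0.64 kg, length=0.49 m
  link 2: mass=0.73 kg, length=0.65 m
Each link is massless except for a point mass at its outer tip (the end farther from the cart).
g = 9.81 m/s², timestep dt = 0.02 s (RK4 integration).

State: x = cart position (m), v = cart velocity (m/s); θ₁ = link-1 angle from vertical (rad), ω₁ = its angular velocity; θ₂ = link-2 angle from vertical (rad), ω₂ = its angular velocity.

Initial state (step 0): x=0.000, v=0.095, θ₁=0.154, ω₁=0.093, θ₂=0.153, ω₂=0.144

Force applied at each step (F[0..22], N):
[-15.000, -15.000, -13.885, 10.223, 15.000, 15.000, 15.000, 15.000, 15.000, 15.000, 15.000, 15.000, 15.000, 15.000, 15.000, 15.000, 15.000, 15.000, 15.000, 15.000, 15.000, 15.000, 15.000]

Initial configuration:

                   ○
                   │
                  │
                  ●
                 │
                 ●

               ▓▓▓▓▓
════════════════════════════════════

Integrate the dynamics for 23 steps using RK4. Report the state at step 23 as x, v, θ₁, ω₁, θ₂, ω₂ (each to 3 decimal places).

apply F[0]=-15.000 → step 1: x=0.000, v=-0.094, θ₁=0.160, ω₁=0.537, θ₂=0.156, ω₂=0.143
apply F[1]=-15.000 → step 2: x=-0.004, v=-0.284, θ₁=0.176, ω₁=0.989, θ₂=0.159, ω₂=0.138
apply F[2]=-13.885 → step 3: x=-0.011, v=-0.461, θ₁=0.200, ω₁=1.429, θ₂=0.161, ω₂=0.125
apply F[3]=+10.223 → step 4: x=-0.020, v=-0.377, θ₁=0.228, ω₁=1.368, θ₂=0.164, ω₂=0.093
apply F[4]=+15.000 → step 5: x=-0.026, v=-0.245, θ₁=0.254, ω₁=1.239, θ₂=0.165, ω₂=0.042
apply F[5]=+15.000 → step 6: x=-0.029, v=-0.118, θ₁=0.277, ω₁=1.141, θ₂=0.165, ω₂=-0.027
apply F[6]=+15.000 → step 7: x=-0.031, v=0.006, θ₁=0.299, ω₁=1.072, θ₂=0.164, ω₂=-0.111
apply F[7]=+15.000 → step 8: x=-0.029, v=0.126, θ₁=0.320, ω₁=1.030, θ₂=0.161, ω₂=-0.212
apply F[8]=+15.000 → step 9: x=-0.026, v=0.244, θ₁=0.341, ω₁=1.014, θ₂=0.155, ω₂=-0.328
apply F[9]=+15.000 → step 10: x=-0.019, v=0.360, θ₁=0.361, ω₁=1.022, θ₂=0.147, ω₂=-0.461
apply F[10]=+15.000 → step 11: x=-0.011, v=0.473, θ₁=0.382, ω₁=1.054, θ₂=0.137, ω₂=-0.610
apply F[11]=+15.000 → step 12: x=-0.001, v=0.585, θ₁=0.403, ω₁=1.107, θ₂=0.123, ω₂=-0.777
apply F[12]=+15.000 → step 13: x=0.012, v=0.696, θ₁=0.426, ω₁=1.182, θ₂=0.105, ω₂=-0.959
apply F[13]=+15.000 → step 14: x=0.027, v=0.806, θ₁=0.451, ω₁=1.274, θ₂=0.084, ω₂=-1.158
apply F[14]=+15.000 → step 15: x=0.045, v=0.917, θ₁=0.477, ω₁=1.381, θ₂=0.059, ω₂=-1.371
apply F[15]=+15.000 → step 16: x=0.064, v=1.029, θ₁=0.506, ω₁=1.499, θ₂=0.029, ω₂=-1.596
apply F[16]=+15.000 → step 17: x=0.086, v=1.142, θ₁=0.537, ω₁=1.622, θ₂=-0.005, ω₂=-1.829
apply F[17]=+15.000 → step 18: x=0.110, v=1.258, θ₁=0.571, ω₁=1.744, θ₂=-0.044, ω₂=-2.067
apply F[18]=+15.000 → step 19: x=0.136, v=1.376, θ₁=0.607, ω₁=1.859, θ₂=-0.088, ω₂=-2.308
apply F[19]=+15.000 → step 20: x=0.165, v=1.496, θ₁=0.645, ω₁=1.963, θ₂=-0.136, ω₂=-2.546
apply F[20]=+15.000 → step 21: x=0.196, v=1.619, θ₁=0.685, ω₁=2.052, θ₂=-0.189, ω₂=-2.782
apply F[21]=+15.000 → step 22: x=0.230, v=1.744, θ₁=0.727, ω₁=2.121, θ₂=-0.247, ω₂=-3.015
apply F[22]=+15.000 → step 23: x=0.266, v=1.871, θ₁=0.770, ω₁=2.170, θ₂=-0.310, ω₂=-3.244

Answer: x=0.266, v=1.871, θ₁=0.770, ω₁=2.170, θ₂=-0.310, ω₂=-3.244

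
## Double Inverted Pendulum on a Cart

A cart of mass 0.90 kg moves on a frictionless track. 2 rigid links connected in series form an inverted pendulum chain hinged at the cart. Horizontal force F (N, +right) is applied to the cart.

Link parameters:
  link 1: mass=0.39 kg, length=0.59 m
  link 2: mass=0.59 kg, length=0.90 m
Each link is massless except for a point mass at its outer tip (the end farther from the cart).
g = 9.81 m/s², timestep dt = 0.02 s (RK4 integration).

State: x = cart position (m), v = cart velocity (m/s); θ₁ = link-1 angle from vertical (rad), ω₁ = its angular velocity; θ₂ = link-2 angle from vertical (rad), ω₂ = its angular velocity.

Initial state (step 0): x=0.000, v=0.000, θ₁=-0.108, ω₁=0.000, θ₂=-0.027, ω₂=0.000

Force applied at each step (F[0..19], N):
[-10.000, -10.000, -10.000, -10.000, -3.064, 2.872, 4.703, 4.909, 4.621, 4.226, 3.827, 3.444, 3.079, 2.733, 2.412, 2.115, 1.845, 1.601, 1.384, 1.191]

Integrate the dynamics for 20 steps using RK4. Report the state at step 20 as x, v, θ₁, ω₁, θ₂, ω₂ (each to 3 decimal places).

Answer: x=-0.134, v=0.052, θ₁=0.037, ω₁=-0.111, θ₂=0.018, ω₂=0.009

Derivation:
apply F[0]=-10.000 → step 1: x=-0.002, v=-0.197, θ₁=-0.105, ω₁=0.253, θ₂=-0.027, ω₂=0.048
apply F[1]=-10.000 → step 2: x=-0.008, v=-0.396, θ₁=-0.098, ω₁=0.513, θ₂=-0.025, ω₂=0.093
apply F[2]=-10.000 → step 3: x=-0.018, v=-0.598, θ₁=-0.085, ω₁=0.787, θ₂=-0.023, ω₂=0.132
apply F[3]=-10.000 → step 4: x=-0.032, v=-0.803, θ₁=-0.066, ω₁=1.081, θ₂=-0.020, ω₂=0.163
apply F[4]=-3.064 → step 5: x=-0.048, v=-0.860, θ₁=-0.044, ω₁=1.142, θ₂=-0.016, ω₂=0.182
apply F[5]=+2.872 → step 6: x=-0.065, v=-0.790, θ₁=-0.023, ω₁=1.003, θ₂=-0.013, ω₂=0.191
apply F[6]=+4.703 → step 7: x=-0.080, v=-0.683, θ₁=-0.004, ω₁=0.816, θ₂=-0.009, ω₂=0.192
apply F[7]=+4.909 → step 8: x=-0.092, v=-0.574, θ₁=0.010, ω₁=0.638, θ₂=-0.005, ω₂=0.187
apply F[8]=+4.621 → step 9: x=-0.103, v=-0.475, θ₁=0.021, ω₁=0.485, θ₂=-0.001, ω₂=0.176
apply F[9]=+4.226 → step 10: x=-0.111, v=-0.387, θ₁=0.030, ω₁=0.356, θ₂=0.002, ω₂=0.163
apply F[10]=+3.827 → step 11: x=-0.118, v=-0.309, θ₁=0.036, ω₁=0.250, θ₂=0.005, ω₂=0.146
apply F[11]=+3.444 → step 12: x=-0.124, v=-0.240, θ₁=0.040, ω₁=0.163, θ₂=0.008, ω₂=0.129
apply F[12]=+3.079 → step 13: x=-0.128, v=-0.181, θ₁=0.042, ω₁=0.092, θ₂=0.010, ω₂=0.111
apply F[13]=+2.733 → step 14: x=-0.131, v=-0.129, θ₁=0.044, ω₁=0.035, θ₂=0.012, ω₂=0.094
apply F[14]=+2.412 → step 15: x=-0.133, v=-0.085, θ₁=0.044, ω₁=-0.009, θ₂=0.014, ω₂=0.077
apply F[15]=+2.115 → step 16: x=-0.135, v=-0.048, θ₁=0.043, ω₁=-0.044, θ₂=0.015, ω₂=0.061
apply F[16]=+1.845 → step 17: x=-0.135, v=-0.016, θ₁=0.042, ω₁=-0.070, θ₂=0.016, ω₂=0.046
apply F[17]=+1.601 → step 18: x=-0.135, v=0.011, θ₁=0.041, ω₁=-0.089, θ₂=0.017, ω₂=0.032
apply F[18]=+1.384 → step 19: x=-0.135, v=0.033, θ₁=0.039, ω₁=-0.102, θ₂=0.018, ω₂=0.020
apply F[19]=+1.191 → step 20: x=-0.134, v=0.052, θ₁=0.037, ω₁=-0.111, θ₂=0.018, ω₂=0.009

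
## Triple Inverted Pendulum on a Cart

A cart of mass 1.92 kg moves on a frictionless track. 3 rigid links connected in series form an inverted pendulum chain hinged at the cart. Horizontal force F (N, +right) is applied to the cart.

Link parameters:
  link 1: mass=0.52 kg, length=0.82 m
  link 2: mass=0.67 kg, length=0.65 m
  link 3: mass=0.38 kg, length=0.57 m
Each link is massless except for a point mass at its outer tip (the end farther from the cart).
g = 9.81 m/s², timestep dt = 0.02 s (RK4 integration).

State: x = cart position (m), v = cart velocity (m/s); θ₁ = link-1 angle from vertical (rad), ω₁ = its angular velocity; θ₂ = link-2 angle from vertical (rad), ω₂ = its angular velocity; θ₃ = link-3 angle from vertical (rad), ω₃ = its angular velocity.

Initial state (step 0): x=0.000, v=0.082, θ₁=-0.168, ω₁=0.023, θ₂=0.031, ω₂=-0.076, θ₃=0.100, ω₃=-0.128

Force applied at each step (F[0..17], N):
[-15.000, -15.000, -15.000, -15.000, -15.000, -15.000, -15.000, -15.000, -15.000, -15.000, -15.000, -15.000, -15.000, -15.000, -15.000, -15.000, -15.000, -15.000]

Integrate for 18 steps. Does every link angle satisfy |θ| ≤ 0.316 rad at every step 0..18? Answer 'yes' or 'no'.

Answer: no

Derivation:
apply F[0]=-15.000 → step 1: x=0.000, v=-0.047, θ₁=-0.167, ω₁=0.044, θ₂=0.031, ω₂=0.095, θ₃=0.098, ω₃=-0.092
apply F[1]=-15.000 → step 2: x=-0.002, v=-0.176, θ₁=-0.166, ω₁=0.065, θ₂=0.035, ω₂=0.267, θ₃=0.096, ω₃=-0.057
apply F[2]=-15.000 → step 3: x=-0.007, v=-0.306, θ₁=-0.165, ω₁=0.085, θ₂=0.042, ω₂=0.442, θ₃=0.095, ω₃=-0.027
apply F[3]=-15.000 → step 4: x=-0.014, v=-0.436, θ₁=-0.163, ω₁=0.106, θ₂=0.053, ω₂=0.623, θ₃=0.095, ω₃=-0.001
apply F[4]=-15.000 → step 5: x=-0.024, v=-0.567, θ₁=-0.161, ω₁=0.125, θ₂=0.067, ω₂=0.813, θ₃=0.095, ω₃=0.017
apply F[5]=-15.000 → step 6: x=-0.037, v=-0.699, θ₁=-0.158, ω₁=0.144, θ₂=0.085, ω₂=1.012, θ₃=0.096, ω₃=0.027
apply F[6]=-15.000 → step 7: x=-0.052, v=-0.833, θ₁=-0.155, ω₁=0.163, θ₂=0.107, ω₂=1.221, θ₃=0.096, ω₃=0.027
apply F[7]=-15.000 → step 8: x=-0.070, v=-0.967, θ₁=-0.151, ω₁=0.183, θ₂=0.134, ω₂=1.442, θ₃=0.097, ω₃=0.016
apply F[8]=-15.000 → step 9: x=-0.091, v=-1.103, θ₁=-0.147, ω₁=0.205, θ₂=0.165, ω₂=1.673, θ₃=0.097, ω₃=-0.005
apply F[9]=-15.000 → step 10: x=-0.114, v=-1.241, θ₁=-0.143, ω₁=0.233, θ₂=0.201, ω₂=1.914, θ₃=0.097, ω₃=-0.036
apply F[10]=-15.000 → step 11: x=-0.141, v=-1.381, θ₁=-0.138, ω₁=0.268, θ₂=0.242, ω₂=2.160, θ₃=0.095, ω₃=-0.075
apply F[11]=-15.000 → step 12: x=-0.170, v=-1.523, θ₁=-0.132, ω₁=0.315, θ₂=0.287, ω₂=2.408, θ₃=0.094, ω₃=-0.119
apply F[12]=-15.000 → step 13: x=-0.201, v=-1.667, θ₁=-0.125, ω₁=0.377, θ₂=0.338, ω₂=2.653, θ₃=0.091, ω₃=-0.165
apply F[13]=-15.000 → step 14: x=-0.236, v=-1.813, θ₁=-0.117, ω₁=0.459, θ₂=0.394, ω₂=2.891, θ₃=0.087, ω₃=-0.208
apply F[14]=-15.000 → step 15: x=-0.274, v=-1.961, θ₁=-0.107, ω₁=0.564, θ₂=0.454, ω₂=3.116, θ₃=0.082, ω₃=-0.243
apply F[15]=-15.000 → step 16: x=-0.315, v=-2.111, θ₁=-0.094, ω₁=0.694, θ₂=0.518, ω₂=3.324, θ₃=0.077, ω₃=-0.265
apply F[16]=-15.000 → step 17: x=-0.358, v=-2.262, θ₁=-0.079, ω₁=0.851, θ₂=0.586, ω₂=3.514, θ₃=0.072, ω₃=-0.270
apply F[17]=-15.000 → step 18: x=-0.405, v=-2.415, θ₁=-0.060, ω₁=1.037, θ₂=0.658, ω₂=3.682, θ₃=0.067, ω₃=-0.254
Max |angle| over trajectory = 0.658 rad; bound = 0.316 → exceeded.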